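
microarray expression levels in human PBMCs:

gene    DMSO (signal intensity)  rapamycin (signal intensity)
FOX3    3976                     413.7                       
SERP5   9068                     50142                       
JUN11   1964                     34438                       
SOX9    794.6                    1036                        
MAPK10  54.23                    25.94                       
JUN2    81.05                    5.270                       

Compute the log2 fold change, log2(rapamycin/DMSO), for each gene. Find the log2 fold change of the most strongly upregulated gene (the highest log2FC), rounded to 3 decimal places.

log2(413.7/3976) = -3.265  (FOX3)
log2(50142/9068) = 2.467  (SERP5)
log2(34438/1964) = 4.132  (JUN11)
log2(1036/794.6) = 0.383  (SOX9)
log2(25.94/54.23) = -1.064  (MAPK10)
log2(5.270/81.05) = -3.943  (JUN2)
JUN11 is most strongly upregulated.

4.132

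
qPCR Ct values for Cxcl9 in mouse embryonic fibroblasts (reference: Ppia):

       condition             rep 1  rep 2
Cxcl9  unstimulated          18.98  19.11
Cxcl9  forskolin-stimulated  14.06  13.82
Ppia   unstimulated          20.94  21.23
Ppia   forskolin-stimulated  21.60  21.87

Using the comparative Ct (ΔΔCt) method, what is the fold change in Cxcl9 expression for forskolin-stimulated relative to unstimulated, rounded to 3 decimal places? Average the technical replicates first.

Mean Ct: Cxcl9 unstimulated 19.045; Cxcl9 forskolin-stimulated 13.940; Ppia unstimulated 21.085; Ppia forskolin-stimulated 21.735
ΔCt(unstimulated) = 19.045 − 21.085 = -2.040
ΔCt(forskolin-stimulated) = 13.940 − 21.735 = -7.795
ΔΔCt = -7.795 − (-2.040) = -5.755
Fold change = 2^(−(-5.755)) = 2^5.755 = 54.0042

54.004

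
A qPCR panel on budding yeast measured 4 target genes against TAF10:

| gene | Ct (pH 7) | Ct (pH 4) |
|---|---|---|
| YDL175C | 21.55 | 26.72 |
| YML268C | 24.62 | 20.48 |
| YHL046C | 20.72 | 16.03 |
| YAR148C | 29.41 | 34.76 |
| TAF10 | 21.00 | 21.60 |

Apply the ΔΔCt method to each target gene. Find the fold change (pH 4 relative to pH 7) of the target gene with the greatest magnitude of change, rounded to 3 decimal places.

39.124

YDL175C: ΔΔCt = (26.72−21.60) − (21.55−21.00) = 5.12 − 0.55 = 4.57; fold change = 2^-4.57 = 0.042
YML268C: ΔΔCt = (20.48−21.60) − (24.62−21.00) = -1.12 − 3.62 = -4.74; fold change = 2^4.74 = 26.723
YHL046C: ΔΔCt = (16.03−21.60) − (20.72−21.00) = -5.57 − (-0.28) = -5.29; fold change = 2^5.29 = 39.124
YAR148C: ΔΔCt = (34.76−21.60) − (29.41−21.00) = 13.16 − 8.41 = 4.75; fold change = 2^-4.75 = 0.037
YHL046C has the largest |ΔΔCt| = 5.29.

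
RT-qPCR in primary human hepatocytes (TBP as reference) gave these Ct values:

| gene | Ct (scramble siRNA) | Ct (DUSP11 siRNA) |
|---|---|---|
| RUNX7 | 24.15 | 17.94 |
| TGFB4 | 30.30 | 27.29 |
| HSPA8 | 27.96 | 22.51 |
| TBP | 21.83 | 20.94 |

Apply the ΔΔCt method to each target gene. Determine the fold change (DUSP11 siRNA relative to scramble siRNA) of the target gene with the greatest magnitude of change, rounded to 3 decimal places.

39.947

RUNX7: ΔΔCt = (17.94−20.94) − (24.15−21.83) = -3.00 − 2.32 = -5.32; fold change = 2^5.32 = 39.947
TGFB4: ΔΔCt = (27.29−20.94) − (30.30−21.83) = 6.35 − 8.47 = -2.12; fold change = 2^2.12 = 4.347
HSPA8: ΔΔCt = (22.51−20.94) − (27.96−21.83) = 1.57 − 6.13 = -4.56; fold change = 2^4.56 = 23.588
RUNX7 has the largest |ΔΔCt| = 5.32.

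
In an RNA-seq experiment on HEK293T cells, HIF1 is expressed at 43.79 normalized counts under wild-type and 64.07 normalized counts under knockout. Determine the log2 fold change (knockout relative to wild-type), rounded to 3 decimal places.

0.549

Fold change = 64.07 / 43.79 = 1.4631
log2(1.4631) = 0.5490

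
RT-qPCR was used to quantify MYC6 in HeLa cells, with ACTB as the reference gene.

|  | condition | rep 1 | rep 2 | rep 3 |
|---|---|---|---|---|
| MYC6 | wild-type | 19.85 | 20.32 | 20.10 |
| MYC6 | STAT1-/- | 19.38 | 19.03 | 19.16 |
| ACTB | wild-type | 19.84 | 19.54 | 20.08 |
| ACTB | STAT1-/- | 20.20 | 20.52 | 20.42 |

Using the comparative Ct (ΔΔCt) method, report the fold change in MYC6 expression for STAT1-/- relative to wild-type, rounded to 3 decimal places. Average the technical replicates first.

2.751

Mean Ct: MYC6 wild-type 20.090; MYC6 STAT1-/- 19.190; ACTB wild-type 19.820; ACTB STAT1-/- 20.380
ΔCt(wild-type) = 20.090 − 19.820 = 0.270
ΔCt(STAT1-/-) = 19.190 − 20.380 = -1.190
ΔΔCt = -1.190 − 0.270 = -1.460
Fold change = 2^(−(-1.460)) = 2^1.460 = 2.7511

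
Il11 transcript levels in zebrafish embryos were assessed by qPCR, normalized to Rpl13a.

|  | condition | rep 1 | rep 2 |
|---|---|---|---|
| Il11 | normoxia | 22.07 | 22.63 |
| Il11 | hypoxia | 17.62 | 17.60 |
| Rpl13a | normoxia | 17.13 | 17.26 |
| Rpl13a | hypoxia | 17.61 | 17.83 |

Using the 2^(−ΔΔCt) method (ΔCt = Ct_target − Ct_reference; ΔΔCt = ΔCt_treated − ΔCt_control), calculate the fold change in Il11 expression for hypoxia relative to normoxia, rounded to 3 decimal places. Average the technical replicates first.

Mean Ct: Il11 normoxia 22.350; Il11 hypoxia 17.610; Rpl13a normoxia 17.195; Rpl13a hypoxia 17.720
ΔCt(normoxia) = 22.350 − 17.195 = 5.155
ΔCt(hypoxia) = 17.610 − 17.720 = -0.110
ΔΔCt = -0.110 − 5.155 = -5.265
Fold change = 2^(−(-5.265)) = 2^5.265 = 38.4524

38.452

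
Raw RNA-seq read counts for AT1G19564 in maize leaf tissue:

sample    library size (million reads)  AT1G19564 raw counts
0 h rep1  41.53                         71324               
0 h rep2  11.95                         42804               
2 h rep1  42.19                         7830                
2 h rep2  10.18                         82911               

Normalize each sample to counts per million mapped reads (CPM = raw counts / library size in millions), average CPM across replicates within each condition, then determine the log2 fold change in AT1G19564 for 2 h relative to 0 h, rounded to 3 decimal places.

0.653

CPM(0 h rep1) = 71324 / 41.53 = 1717.4091
CPM(0 h rep2) = 42804 / 11.95 = 3581.9247
CPM(2 h rep1) = 7830 / 42.19 = 185.5890
CPM(2 h rep2) = 82911 / 10.18 = 8144.4990
mean CPM(0 h) = 2649.6669; mean CPM(2 h) = 4165.0440
Fold change = 4165.0440 / 2649.6669 = 1.57191
log2(1.57191) = 0.6525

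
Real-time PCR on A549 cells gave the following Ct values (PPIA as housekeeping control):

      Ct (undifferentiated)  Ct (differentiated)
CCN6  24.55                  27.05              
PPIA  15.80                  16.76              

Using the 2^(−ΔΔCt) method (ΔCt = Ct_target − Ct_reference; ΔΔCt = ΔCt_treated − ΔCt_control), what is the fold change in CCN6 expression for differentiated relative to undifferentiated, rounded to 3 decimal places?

ΔCt(undifferentiated) = 24.550 − 15.800 = 8.750
ΔCt(differentiated) = 27.050 − 16.760 = 10.290
ΔΔCt = 10.290 − 8.750 = 1.540
Fold change = 2^(−1.540) = 0.3439

0.344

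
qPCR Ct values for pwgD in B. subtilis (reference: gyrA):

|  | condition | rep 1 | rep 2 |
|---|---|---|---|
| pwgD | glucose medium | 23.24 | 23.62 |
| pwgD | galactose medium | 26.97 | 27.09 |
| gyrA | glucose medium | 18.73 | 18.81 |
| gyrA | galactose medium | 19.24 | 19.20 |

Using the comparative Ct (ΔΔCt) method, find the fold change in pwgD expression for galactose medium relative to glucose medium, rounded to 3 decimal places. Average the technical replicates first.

0.113

Mean Ct: pwgD glucose medium 23.430; pwgD galactose medium 27.030; gyrA glucose medium 18.770; gyrA galactose medium 19.220
ΔCt(glucose medium) = 23.430 − 18.770 = 4.660
ΔCt(galactose medium) = 27.030 − 19.220 = 7.810
ΔΔCt = 7.810 − 4.660 = 3.150
Fold change = 2^(−3.150) = 0.1127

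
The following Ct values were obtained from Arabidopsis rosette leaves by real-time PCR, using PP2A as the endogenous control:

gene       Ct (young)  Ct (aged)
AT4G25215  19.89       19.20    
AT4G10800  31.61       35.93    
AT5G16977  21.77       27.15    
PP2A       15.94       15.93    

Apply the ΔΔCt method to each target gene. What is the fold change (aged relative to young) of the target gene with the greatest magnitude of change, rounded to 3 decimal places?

AT4G25215: ΔΔCt = (19.20−15.93) − (19.89−15.94) = 3.27 − 3.95 = -0.68; fold change = 2^0.68 = 1.602
AT4G10800: ΔΔCt = (35.93−15.93) − (31.61−15.94) = 20.00 − 15.67 = 4.33; fold change = 2^-4.33 = 0.050
AT5G16977: ΔΔCt = (27.15−15.93) − (21.77−15.94) = 11.22 − 5.83 = 5.39; fold change = 2^-5.39 = 0.024
AT5G16977 has the largest |ΔΔCt| = 5.39.

0.024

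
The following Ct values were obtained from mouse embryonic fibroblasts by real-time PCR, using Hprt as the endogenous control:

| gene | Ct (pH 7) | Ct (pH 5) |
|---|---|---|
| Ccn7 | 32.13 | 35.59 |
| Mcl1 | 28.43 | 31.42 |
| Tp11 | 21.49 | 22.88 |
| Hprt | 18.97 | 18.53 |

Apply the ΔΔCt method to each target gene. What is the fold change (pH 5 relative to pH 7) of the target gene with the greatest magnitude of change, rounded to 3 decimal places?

0.067

Ccn7: ΔΔCt = (35.59−18.53) − (32.13−18.97) = 17.06 − 13.16 = 3.90; fold change = 2^-3.90 = 0.067
Mcl1: ΔΔCt = (31.42−18.53) − (28.43−18.97) = 12.89 − 9.46 = 3.43; fold change = 2^-3.43 = 0.093
Tp11: ΔΔCt = (22.88−18.53) − (21.49−18.97) = 4.35 − 2.52 = 1.83; fold change = 2^-1.83 = 0.281
Ccn7 has the largest |ΔΔCt| = 3.90.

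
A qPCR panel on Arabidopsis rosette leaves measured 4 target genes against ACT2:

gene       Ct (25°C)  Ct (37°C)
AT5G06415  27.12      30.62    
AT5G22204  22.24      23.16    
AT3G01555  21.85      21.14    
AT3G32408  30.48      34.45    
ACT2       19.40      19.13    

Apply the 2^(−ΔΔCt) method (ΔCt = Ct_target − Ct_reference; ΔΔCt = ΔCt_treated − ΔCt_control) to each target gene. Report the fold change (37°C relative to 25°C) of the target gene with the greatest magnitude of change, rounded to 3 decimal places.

0.053

AT5G06415: ΔΔCt = (30.62−19.13) − (27.12−19.40) = 11.49 − 7.72 = 3.77; fold change = 2^-3.77 = 0.073
AT5G22204: ΔΔCt = (23.16−19.13) − (22.24−19.40) = 4.03 − 2.84 = 1.19; fold change = 2^-1.19 = 0.438
AT3G01555: ΔΔCt = (21.14−19.13) − (21.85−19.40) = 2.01 − 2.45 = -0.44; fold change = 2^0.44 = 1.357
AT3G32408: ΔΔCt = (34.45−19.13) − (30.48−19.40) = 15.32 − 11.08 = 4.24; fold change = 2^-4.24 = 0.053
AT3G32408 has the largest |ΔΔCt| = 4.24.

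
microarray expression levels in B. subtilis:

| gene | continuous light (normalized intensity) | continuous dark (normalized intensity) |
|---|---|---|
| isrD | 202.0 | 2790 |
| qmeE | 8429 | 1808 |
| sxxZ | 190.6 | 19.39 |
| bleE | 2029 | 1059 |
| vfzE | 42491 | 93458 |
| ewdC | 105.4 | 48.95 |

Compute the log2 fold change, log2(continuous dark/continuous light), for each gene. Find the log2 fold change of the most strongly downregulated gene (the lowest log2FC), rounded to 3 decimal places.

-3.297

log2(2790/202.0) = 3.788  (isrD)
log2(1808/8429) = -2.221  (qmeE)
log2(19.39/190.6) = -3.297  (sxxZ)
log2(1059/2029) = -0.938  (bleE)
log2(93458/42491) = 1.137  (vfzE)
log2(48.95/105.4) = -1.106  (ewdC)
sxxZ is most strongly downregulated.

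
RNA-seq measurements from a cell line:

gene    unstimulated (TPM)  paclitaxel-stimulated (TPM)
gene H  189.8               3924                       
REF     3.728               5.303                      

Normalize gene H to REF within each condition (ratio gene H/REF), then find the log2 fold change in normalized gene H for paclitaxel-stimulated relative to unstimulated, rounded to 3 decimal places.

3.861

gene H/REF (unstimulated) = 189.8 / 3.728 = 50.912
gene H/REF (paclitaxel-stimulated) = 3924 / 5.303 = 739.96
Fold change = 739.96 / 50.912 = 14.5341
log2(14.5341) = 3.8614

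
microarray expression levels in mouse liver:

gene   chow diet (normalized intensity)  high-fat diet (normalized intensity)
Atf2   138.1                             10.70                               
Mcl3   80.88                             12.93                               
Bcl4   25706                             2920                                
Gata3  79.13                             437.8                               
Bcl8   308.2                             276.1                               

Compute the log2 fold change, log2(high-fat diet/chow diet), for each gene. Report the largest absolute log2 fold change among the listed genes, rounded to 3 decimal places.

3.690

log2(10.70/138.1) = -3.690  (Atf2)
log2(12.93/80.88) = -2.645  (Mcl3)
log2(2920/25706) = -3.138  (Bcl4)
log2(437.8/79.13) = 2.468  (Gata3)
log2(276.1/308.2) = -0.159  (Bcl8)
The largest magnitude belongs to Atf2.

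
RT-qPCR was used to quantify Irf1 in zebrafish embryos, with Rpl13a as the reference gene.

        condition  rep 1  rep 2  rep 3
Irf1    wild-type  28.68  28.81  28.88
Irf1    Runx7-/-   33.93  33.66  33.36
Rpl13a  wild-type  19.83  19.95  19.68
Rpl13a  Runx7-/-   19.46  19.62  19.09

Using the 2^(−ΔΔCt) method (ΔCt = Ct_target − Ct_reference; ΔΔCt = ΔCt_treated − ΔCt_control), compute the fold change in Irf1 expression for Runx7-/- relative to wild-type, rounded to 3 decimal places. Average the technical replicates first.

0.026

Mean Ct: Irf1 wild-type 28.790; Irf1 Runx7-/- 33.650; Rpl13a wild-type 19.820; Rpl13a Runx7-/- 19.390
ΔCt(wild-type) = 28.790 − 19.820 = 8.970
ΔCt(Runx7-/-) = 33.650 − 19.390 = 14.260
ΔΔCt = 14.260 − 8.970 = 5.290
Fold change = 2^(−5.290) = 0.0256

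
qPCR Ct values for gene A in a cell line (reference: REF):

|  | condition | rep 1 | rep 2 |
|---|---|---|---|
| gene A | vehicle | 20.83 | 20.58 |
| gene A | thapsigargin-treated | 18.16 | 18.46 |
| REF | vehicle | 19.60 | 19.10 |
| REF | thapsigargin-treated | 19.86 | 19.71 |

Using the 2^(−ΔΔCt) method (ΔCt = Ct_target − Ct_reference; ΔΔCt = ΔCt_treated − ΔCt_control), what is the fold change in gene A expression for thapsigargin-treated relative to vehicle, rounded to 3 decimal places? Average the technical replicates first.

Mean Ct: gene A vehicle 20.705; gene A thapsigargin-treated 18.310; REF vehicle 19.350; REF thapsigargin-treated 19.785
ΔCt(vehicle) = 20.705 − 19.350 = 1.355
ΔCt(thapsigargin-treated) = 18.310 − 19.785 = -1.475
ΔΔCt = -1.475 − 1.355 = -2.830
Fold change = 2^(−(-2.830)) = 2^2.830 = 7.1107

7.111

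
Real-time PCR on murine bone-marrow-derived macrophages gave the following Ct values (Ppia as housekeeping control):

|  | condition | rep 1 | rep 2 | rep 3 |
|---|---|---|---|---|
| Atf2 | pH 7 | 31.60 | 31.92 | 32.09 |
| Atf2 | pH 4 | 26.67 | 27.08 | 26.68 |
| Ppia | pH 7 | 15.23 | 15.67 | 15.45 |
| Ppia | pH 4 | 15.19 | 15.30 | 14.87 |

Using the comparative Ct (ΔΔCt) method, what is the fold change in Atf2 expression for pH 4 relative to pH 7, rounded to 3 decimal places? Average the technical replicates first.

26.538

Mean Ct: Atf2 pH 7 31.870; Atf2 pH 4 26.810; Ppia pH 7 15.450; Ppia pH 4 15.120
ΔCt(pH 7) = 31.870 − 15.450 = 16.420
ΔCt(pH 4) = 26.810 − 15.120 = 11.690
ΔΔCt = 11.690 − 16.420 = -4.730
Fold change = 2^(−(-4.730)) = 2^4.730 = 26.5382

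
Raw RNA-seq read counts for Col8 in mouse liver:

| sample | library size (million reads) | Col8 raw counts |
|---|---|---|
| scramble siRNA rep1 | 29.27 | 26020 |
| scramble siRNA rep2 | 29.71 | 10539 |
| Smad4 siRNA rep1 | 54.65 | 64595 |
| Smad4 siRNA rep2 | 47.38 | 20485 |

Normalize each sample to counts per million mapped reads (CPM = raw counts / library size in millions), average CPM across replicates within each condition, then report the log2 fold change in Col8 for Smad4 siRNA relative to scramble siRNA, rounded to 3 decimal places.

0.376

CPM(scramble siRNA rep1) = 26020 / 29.27 = 888.9648
CPM(scramble siRNA rep2) = 10539 / 29.71 = 354.7290
CPM(Smad4 siRNA rep1) = 64595 / 54.65 = 1181.9762
CPM(Smad4 siRNA rep2) = 20485 / 47.38 = 432.3554
mean CPM(scramble siRNA) = 621.8469; mean CPM(Smad4 siRNA) = 807.1658
Fold change = 807.1658 / 621.8469 = 1.29801
log2(1.29801) = 0.3763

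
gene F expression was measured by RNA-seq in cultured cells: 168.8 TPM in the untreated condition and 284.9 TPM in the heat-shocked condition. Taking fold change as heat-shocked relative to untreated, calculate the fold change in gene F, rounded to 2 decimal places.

Fold change = 284.9 / 168.8 = 1.688
gene F is upregulated.

1.69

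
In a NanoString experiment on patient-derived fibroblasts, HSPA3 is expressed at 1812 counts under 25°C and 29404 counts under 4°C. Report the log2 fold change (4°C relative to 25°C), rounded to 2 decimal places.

4.02

Fold change = 29404 / 1812 = 16.2274
log2(16.2274) = 4.020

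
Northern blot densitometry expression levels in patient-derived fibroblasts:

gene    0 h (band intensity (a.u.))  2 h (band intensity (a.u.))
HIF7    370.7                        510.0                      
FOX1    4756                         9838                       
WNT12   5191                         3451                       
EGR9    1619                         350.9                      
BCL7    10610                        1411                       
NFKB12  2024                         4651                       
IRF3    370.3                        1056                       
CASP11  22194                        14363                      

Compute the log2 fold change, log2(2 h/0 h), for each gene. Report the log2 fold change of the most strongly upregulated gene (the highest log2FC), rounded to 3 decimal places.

1.512

log2(510.0/370.7) = 0.460  (HIF7)
log2(9838/4756) = 1.049  (FOX1)
log2(3451/5191) = -0.589  (WNT12)
log2(350.9/1619) = -2.206  (EGR9)
log2(1411/10610) = -2.911  (BCL7)
log2(4651/2024) = 1.200  (NFKB12)
log2(1056/370.3) = 1.512  (IRF3)
log2(14363/22194) = -0.628  (CASP11)
IRF3 is most strongly upregulated.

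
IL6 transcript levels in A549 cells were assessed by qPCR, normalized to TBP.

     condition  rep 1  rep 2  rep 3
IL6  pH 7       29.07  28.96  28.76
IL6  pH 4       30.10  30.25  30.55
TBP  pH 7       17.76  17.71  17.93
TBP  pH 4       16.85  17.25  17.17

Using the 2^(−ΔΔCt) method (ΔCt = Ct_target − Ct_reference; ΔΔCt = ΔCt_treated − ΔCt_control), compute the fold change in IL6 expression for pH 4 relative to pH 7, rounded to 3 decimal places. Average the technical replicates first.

Mean Ct: IL6 pH 7 28.930; IL6 pH 4 30.300; TBP pH 7 17.800; TBP pH 4 17.090
ΔCt(pH 7) = 28.930 − 17.800 = 11.130
ΔCt(pH 4) = 30.300 − 17.090 = 13.210
ΔΔCt = 13.210 − 11.130 = 2.080
Fold change = 2^(−2.080) = 0.2365

0.237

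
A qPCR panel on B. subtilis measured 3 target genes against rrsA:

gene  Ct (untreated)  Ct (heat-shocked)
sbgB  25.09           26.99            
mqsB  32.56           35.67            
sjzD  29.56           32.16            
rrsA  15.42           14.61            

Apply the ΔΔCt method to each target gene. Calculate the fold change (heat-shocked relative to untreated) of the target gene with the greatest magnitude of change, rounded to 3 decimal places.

sbgB: ΔΔCt = (26.99−14.61) − (25.09−15.42) = 12.38 − 9.67 = 2.71; fold change = 2^-2.71 = 0.153
mqsB: ΔΔCt = (35.67−14.61) − (32.56−15.42) = 21.06 − 17.14 = 3.92; fold change = 2^-3.92 = 0.066
sjzD: ΔΔCt = (32.16−14.61) − (29.56−15.42) = 17.55 − 14.14 = 3.41; fold change = 2^-3.41 = 0.094
mqsB has the largest |ΔΔCt| = 3.92.

0.066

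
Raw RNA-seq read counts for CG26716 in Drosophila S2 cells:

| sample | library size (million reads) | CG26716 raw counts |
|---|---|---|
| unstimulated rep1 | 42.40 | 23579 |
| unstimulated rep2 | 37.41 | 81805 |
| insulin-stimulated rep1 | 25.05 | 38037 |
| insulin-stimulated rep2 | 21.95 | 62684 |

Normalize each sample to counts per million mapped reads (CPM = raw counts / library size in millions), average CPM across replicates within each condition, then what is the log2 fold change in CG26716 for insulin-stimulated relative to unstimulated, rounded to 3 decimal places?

CPM(unstimulated rep1) = 23579 / 42.40 = 556.1085
CPM(unstimulated rep2) = 81805 / 37.41 = 2186.7148
CPM(insulin-stimulated rep1) = 38037 / 25.05 = 1518.4431
CPM(insulin-stimulated rep2) = 62684 / 21.95 = 2855.7631
mean CPM(unstimulated) = 1371.4116; mean CPM(insulin-stimulated) = 2187.1031
Fold change = 2187.1031 / 1371.4116 = 1.59478
log2(1.59478) = 0.6734

0.673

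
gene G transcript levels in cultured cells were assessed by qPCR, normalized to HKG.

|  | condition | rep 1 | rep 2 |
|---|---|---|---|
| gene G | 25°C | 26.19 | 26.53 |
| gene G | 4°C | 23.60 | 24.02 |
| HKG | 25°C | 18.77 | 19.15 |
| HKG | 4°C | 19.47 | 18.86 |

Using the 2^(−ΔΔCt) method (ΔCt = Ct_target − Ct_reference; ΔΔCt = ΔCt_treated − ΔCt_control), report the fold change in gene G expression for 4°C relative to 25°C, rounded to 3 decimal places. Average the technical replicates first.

6.751

Mean Ct: gene G 25°C 26.360; gene G 4°C 23.810; HKG 25°C 18.960; HKG 4°C 19.165
ΔCt(25°C) = 26.360 − 18.960 = 7.400
ΔCt(4°C) = 23.810 − 19.165 = 4.645
ΔΔCt = 4.645 − 7.400 = -2.755
Fold change = 2^(−(-2.755)) = 2^2.755 = 6.7505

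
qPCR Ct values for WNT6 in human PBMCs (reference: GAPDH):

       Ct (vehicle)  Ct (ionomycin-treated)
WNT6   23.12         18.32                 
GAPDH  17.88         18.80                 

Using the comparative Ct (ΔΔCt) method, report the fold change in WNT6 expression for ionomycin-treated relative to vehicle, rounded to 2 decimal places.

ΔCt(vehicle) = 23.120 − 17.880 = 5.240
ΔCt(ionomycin-treated) = 18.320 − 18.800 = -0.480
ΔΔCt = -0.480 − 5.240 = -5.720
Fold change = 2^(−(-5.720)) = 2^5.720 = 52.710

52.71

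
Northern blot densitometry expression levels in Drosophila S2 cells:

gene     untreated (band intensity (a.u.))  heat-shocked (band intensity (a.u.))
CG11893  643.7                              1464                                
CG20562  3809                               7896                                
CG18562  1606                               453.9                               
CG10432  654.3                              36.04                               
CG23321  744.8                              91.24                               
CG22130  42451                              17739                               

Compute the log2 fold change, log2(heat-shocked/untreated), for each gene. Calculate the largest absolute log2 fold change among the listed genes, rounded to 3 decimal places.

log2(1464/643.7) = 1.185  (CG11893)
log2(7896/3809) = 1.052  (CG20562)
log2(453.9/1606) = -1.823  (CG18562)
log2(36.04/654.3) = -4.182  (CG10432)
log2(91.24/744.8) = -3.029  (CG23321)
log2(17739/42451) = -1.259  (CG22130)
The largest magnitude belongs to CG10432.

4.182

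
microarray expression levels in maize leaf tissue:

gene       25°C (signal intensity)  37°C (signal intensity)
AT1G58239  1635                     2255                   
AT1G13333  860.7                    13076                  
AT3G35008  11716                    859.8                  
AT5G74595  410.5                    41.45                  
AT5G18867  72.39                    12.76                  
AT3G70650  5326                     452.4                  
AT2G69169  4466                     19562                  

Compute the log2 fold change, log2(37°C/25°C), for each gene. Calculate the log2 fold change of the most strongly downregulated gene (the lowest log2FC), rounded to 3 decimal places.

log2(2255/1635) = 0.464  (AT1G58239)
log2(13076/860.7) = 3.925  (AT1G13333)
log2(859.8/11716) = -3.768  (AT3G35008)
log2(41.45/410.5) = -3.308  (AT5G74595)
log2(12.76/72.39) = -2.504  (AT5G18867)
log2(452.4/5326) = -3.557  (AT3G70650)
log2(19562/4466) = 2.131  (AT2G69169)
AT3G35008 is most strongly downregulated.

-3.768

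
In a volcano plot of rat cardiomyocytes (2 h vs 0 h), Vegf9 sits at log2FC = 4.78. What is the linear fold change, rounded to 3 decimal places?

27.474

Fold change = 2^(4.78) = 27.4741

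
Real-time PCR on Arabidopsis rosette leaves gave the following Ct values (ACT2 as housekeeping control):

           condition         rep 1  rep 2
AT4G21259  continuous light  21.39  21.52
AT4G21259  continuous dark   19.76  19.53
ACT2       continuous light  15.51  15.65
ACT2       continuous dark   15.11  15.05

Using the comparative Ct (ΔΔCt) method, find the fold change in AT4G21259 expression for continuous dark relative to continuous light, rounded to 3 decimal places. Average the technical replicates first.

2.479

Mean Ct: AT4G21259 continuous light 21.455; AT4G21259 continuous dark 19.645; ACT2 continuous light 15.580; ACT2 continuous dark 15.080
ΔCt(continuous light) = 21.455 − 15.580 = 5.875
ΔCt(continuous dark) = 19.645 − 15.080 = 4.565
ΔΔCt = 4.565 − 5.875 = -1.310
Fold change = 2^(−(-1.310)) = 2^1.310 = 2.4794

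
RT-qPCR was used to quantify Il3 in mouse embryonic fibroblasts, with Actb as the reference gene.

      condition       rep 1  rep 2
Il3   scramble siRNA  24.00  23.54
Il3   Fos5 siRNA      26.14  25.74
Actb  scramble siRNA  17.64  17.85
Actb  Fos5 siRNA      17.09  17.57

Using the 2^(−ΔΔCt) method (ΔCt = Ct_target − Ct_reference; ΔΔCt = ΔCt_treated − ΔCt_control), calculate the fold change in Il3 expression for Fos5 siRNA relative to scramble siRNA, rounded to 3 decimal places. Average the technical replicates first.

0.167

Mean Ct: Il3 scramble siRNA 23.770; Il3 Fos5 siRNA 25.940; Actb scramble siRNA 17.745; Actb Fos5 siRNA 17.330
ΔCt(scramble siRNA) = 23.770 − 17.745 = 6.025
ΔCt(Fos5 siRNA) = 25.940 − 17.330 = 8.610
ΔΔCt = 8.610 − 6.025 = 2.585
Fold change = 2^(−2.585) = 0.1667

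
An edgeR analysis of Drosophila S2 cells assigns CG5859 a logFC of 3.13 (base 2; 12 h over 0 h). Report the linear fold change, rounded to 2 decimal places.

8.75

Fold change = 2^(3.13) = 8.754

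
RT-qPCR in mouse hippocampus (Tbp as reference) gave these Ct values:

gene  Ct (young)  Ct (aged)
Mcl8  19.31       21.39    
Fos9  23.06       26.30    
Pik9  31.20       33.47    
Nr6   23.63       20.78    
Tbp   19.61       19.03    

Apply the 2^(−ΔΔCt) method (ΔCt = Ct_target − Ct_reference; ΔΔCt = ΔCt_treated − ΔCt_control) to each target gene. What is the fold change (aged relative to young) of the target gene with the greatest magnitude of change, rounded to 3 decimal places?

0.071

Mcl8: ΔΔCt = (21.39−19.03) − (19.31−19.61) = 2.36 − (-0.30) = 2.66; fold change = 2^-2.66 = 0.158
Fos9: ΔΔCt = (26.30−19.03) − (23.06−19.61) = 7.27 − 3.45 = 3.82; fold change = 2^-3.82 = 0.071
Pik9: ΔΔCt = (33.47−19.03) − (31.20−19.61) = 14.44 − 11.59 = 2.85; fold change = 2^-2.85 = 0.139
Nr6: ΔΔCt = (20.78−19.03) − (23.63−19.61) = 1.75 − 4.02 = -2.27; fold change = 2^2.27 = 4.823
Fos9 has the largest |ΔΔCt| = 3.82.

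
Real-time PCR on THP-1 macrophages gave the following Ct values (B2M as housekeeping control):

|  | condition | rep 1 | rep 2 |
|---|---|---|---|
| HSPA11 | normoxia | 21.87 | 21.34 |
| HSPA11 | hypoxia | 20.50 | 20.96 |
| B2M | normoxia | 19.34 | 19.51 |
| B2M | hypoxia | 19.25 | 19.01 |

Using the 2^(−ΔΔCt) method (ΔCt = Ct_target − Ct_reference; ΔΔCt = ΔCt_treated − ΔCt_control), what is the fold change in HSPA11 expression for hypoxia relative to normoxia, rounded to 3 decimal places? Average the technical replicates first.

Mean Ct: HSPA11 normoxia 21.605; HSPA11 hypoxia 20.730; B2M normoxia 19.425; B2M hypoxia 19.130
ΔCt(normoxia) = 21.605 − 19.425 = 2.180
ΔCt(hypoxia) = 20.730 − 19.130 = 1.600
ΔΔCt = 1.600 − 2.180 = -0.580
Fold change = 2^(−(-0.580)) = 2^0.580 = 1.4948

1.495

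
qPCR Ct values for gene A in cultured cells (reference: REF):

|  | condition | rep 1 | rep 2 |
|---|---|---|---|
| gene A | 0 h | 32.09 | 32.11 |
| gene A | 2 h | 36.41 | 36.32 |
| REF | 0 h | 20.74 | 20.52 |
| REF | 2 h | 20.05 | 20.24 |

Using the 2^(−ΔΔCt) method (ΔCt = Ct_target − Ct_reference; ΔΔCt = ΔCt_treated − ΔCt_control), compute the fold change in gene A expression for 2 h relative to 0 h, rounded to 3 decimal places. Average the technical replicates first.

0.037

Mean Ct: gene A 0 h 32.100; gene A 2 h 36.365; REF 0 h 20.630; REF 2 h 20.145
ΔCt(0 h) = 32.100 − 20.630 = 11.470
ΔCt(2 h) = 36.365 − 20.145 = 16.220
ΔΔCt = 16.220 − 11.470 = 4.750
Fold change = 2^(−4.750) = 0.0372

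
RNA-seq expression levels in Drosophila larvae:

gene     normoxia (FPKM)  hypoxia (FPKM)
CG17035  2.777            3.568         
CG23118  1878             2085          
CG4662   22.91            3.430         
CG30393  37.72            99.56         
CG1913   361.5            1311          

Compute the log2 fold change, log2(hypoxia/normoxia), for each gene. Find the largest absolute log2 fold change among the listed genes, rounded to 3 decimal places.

log2(3.568/2.777) = 0.362  (CG17035)
log2(2085/1878) = 0.151  (CG23118)
log2(3.430/22.91) = -2.740  (CG4662)
log2(99.56/37.72) = 1.400  (CG30393)
log2(1311/361.5) = 1.859  (CG1913)
The largest magnitude belongs to CG4662.

2.740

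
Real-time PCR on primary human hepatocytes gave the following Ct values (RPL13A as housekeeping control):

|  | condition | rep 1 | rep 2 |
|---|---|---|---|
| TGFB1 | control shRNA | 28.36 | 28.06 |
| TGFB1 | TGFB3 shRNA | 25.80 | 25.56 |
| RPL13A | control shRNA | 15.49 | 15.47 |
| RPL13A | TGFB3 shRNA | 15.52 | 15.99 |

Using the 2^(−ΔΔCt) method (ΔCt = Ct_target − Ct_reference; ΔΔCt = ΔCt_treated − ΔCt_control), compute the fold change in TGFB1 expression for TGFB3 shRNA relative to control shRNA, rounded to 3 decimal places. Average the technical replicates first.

6.989

Mean Ct: TGFB1 control shRNA 28.210; TGFB1 TGFB3 shRNA 25.680; RPL13A control shRNA 15.480; RPL13A TGFB3 shRNA 15.755
ΔCt(control shRNA) = 28.210 − 15.480 = 12.730
ΔCt(TGFB3 shRNA) = 25.680 − 15.755 = 9.925
ΔΔCt = 9.925 − 12.730 = -2.805
Fold change = 2^(−(-2.805)) = 2^2.805 = 6.9886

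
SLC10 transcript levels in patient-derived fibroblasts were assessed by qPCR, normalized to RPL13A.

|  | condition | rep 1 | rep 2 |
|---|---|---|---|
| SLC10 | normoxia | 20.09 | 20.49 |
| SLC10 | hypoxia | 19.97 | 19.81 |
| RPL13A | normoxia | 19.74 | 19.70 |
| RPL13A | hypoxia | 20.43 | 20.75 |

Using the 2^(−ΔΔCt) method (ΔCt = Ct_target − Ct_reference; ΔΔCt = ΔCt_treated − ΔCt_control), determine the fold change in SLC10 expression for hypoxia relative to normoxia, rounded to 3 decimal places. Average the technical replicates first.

Mean Ct: SLC10 normoxia 20.290; SLC10 hypoxia 19.890; RPL13A normoxia 19.720; RPL13A hypoxia 20.590
ΔCt(normoxia) = 20.290 − 19.720 = 0.570
ΔCt(hypoxia) = 19.890 − 20.590 = -0.700
ΔΔCt = -0.700 − 0.570 = -1.270
Fold change = 2^(−(-1.270)) = 2^1.270 = 2.4116

2.412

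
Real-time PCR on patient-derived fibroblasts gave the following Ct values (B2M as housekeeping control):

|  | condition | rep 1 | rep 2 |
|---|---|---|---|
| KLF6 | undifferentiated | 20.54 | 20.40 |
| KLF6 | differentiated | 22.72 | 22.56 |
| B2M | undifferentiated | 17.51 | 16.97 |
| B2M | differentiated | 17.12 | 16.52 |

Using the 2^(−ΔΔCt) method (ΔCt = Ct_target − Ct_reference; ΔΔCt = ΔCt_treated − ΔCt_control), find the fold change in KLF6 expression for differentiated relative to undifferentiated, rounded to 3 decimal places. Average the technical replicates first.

Mean Ct: KLF6 undifferentiated 20.470; KLF6 differentiated 22.640; B2M undifferentiated 17.240; B2M differentiated 16.820
ΔCt(undifferentiated) = 20.470 − 17.240 = 3.230
ΔCt(differentiated) = 22.640 − 16.820 = 5.820
ΔΔCt = 5.820 − 3.230 = 2.590
Fold change = 2^(−2.590) = 0.1661

0.166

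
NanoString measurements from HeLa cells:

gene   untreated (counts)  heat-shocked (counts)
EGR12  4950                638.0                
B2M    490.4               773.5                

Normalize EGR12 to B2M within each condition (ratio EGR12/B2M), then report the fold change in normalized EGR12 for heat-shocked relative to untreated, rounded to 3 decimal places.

0.082

EGR12/B2M (untreated) = 4950 / 490.4 = 10.094
EGR12/B2M (heat-shocked) = 638.0 / 773.5 = 0.82482
Fold change = 0.82482 / 10.094 = 0.0817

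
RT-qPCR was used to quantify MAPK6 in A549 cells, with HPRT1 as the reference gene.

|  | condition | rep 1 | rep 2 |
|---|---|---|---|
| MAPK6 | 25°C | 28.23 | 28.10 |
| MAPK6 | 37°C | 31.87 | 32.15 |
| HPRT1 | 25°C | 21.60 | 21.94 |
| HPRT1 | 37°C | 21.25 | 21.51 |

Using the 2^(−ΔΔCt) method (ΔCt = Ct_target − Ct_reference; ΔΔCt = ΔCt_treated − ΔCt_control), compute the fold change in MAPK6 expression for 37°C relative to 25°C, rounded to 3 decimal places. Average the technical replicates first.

0.053

Mean Ct: MAPK6 25°C 28.165; MAPK6 37°C 32.010; HPRT1 25°C 21.770; HPRT1 37°C 21.380
ΔCt(25°C) = 28.165 − 21.770 = 6.395
ΔCt(37°C) = 32.010 − 21.380 = 10.630
ΔΔCt = 10.630 − 6.395 = 4.235
Fold change = 2^(−4.235) = 0.0531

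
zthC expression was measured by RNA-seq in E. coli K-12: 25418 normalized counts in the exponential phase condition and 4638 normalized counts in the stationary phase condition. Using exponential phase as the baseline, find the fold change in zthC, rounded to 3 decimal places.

Fold change = 4638 / 25418 = 0.1825
zthC is downregulated.

0.182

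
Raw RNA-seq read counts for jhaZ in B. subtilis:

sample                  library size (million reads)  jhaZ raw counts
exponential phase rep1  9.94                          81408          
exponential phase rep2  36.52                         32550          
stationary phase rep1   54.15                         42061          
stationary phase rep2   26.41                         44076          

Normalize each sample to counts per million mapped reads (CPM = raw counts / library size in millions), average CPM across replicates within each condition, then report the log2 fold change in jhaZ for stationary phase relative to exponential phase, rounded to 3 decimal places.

-1.893

CPM(exponential phase rep1) = 81408 / 9.94 = 8189.9396
CPM(exponential phase rep2) = 32550 / 36.52 = 891.2924
CPM(stationary phase rep1) = 42061 / 54.15 = 776.7498
CPM(stationary phase rep2) = 44076 / 26.41 = 1668.9133
mean CPM(exponential phase) = 4540.6160; mean CPM(stationary phase) = 1222.8315
Fold change = 1222.8315 / 4540.6160 = 0.26931
log2(0.26931) = -1.8927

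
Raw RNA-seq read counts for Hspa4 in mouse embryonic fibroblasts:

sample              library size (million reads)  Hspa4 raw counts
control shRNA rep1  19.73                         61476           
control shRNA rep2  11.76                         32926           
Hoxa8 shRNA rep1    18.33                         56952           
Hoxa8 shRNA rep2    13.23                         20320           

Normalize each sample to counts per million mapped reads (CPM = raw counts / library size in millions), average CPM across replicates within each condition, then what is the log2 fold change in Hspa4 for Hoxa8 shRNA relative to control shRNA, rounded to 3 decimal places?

CPM(control shRNA rep1) = 61476 / 19.73 = 3115.8642
CPM(control shRNA rep2) = 32926 / 11.76 = 2799.8299
CPM(Hoxa8 shRNA rep1) = 56952 / 18.33 = 3107.0376
CPM(Hoxa8 shRNA rep2) = 20320 / 13.23 = 1535.9033
mean CPM(control shRNA) = 2957.8470; mean CPM(Hoxa8 shRNA) = 2321.4704
Fold change = 2321.4704 / 2957.8470 = 0.78485
log2(0.78485) = -0.3495

-0.350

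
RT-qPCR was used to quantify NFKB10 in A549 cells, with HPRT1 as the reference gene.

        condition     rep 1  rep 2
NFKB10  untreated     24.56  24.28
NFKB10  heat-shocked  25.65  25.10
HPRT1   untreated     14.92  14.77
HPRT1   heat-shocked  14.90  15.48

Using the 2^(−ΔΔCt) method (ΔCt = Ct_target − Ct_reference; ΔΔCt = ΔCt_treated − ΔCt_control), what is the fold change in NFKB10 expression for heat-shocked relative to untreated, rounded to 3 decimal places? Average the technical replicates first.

Mean Ct: NFKB10 untreated 24.420; NFKB10 heat-shocked 25.375; HPRT1 untreated 14.845; HPRT1 heat-shocked 15.190
ΔCt(untreated) = 24.420 − 14.845 = 9.575
ΔCt(heat-shocked) = 25.375 − 15.190 = 10.185
ΔΔCt = 10.185 − 9.575 = 0.610
Fold change = 2^(−0.610) = 0.6552

0.655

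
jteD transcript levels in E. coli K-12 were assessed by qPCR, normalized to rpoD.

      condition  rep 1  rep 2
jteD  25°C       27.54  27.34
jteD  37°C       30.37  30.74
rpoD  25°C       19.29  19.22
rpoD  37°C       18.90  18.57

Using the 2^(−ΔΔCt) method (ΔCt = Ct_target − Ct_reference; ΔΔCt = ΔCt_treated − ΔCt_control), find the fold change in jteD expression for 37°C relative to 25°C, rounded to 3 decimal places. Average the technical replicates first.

0.080

Mean Ct: jteD 25°C 27.440; jteD 37°C 30.555; rpoD 25°C 19.255; rpoD 37°C 18.735
ΔCt(25°C) = 27.440 − 19.255 = 8.185
ΔCt(37°C) = 30.555 − 18.735 = 11.820
ΔΔCt = 11.820 − 8.185 = 3.635
Fold change = 2^(−3.635) = 0.0805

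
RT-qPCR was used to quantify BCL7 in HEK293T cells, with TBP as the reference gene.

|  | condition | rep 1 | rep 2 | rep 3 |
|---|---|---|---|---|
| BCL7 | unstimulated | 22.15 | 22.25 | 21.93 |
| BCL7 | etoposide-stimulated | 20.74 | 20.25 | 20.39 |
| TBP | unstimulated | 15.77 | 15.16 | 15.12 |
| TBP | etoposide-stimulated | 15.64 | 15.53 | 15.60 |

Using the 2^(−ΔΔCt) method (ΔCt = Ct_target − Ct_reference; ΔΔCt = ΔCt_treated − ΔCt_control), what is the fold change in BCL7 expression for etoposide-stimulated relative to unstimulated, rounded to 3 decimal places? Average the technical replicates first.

Mean Ct: BCL7 unstimulated 22.110; BCL7 etoposide-stimulated 20.460; TBP unstimulated 15.350; TBP etoposide-stimulated 15.590
ΔCt(unstimulated) = 22.110 − 15.350 = 6.760
ΔCt(etoposide-stimulated) = 20.460 − 15.590 = 4.870
ΔΔCt = 4.870 − 6.760 = -1.890
Fold change = 2^(−(-1.890)) = 2^1.890 = 3.7064

3.706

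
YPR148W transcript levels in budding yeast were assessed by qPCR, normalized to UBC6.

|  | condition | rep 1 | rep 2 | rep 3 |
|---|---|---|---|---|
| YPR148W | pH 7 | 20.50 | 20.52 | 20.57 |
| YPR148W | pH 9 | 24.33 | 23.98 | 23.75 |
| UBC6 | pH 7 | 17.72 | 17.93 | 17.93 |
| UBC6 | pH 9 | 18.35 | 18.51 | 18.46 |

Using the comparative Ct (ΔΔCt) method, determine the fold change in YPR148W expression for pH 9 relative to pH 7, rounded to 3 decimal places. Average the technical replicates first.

0.133

Mean Ct: YPR148W pH 7 20.530; YPR148W pH 9 24.020; UBC6 pH 7 17.860; UBC6 pH 9 18.440
ΔCt(pH 7) = 20.530 − 17.860 = 2.670
ΔCt(pH 9) = 24.020 − 18.440 = 5.580
ΔΔCt = 5.580 − 2.670 = 2.910
Fold change = 2^(−2.910) = 0.1330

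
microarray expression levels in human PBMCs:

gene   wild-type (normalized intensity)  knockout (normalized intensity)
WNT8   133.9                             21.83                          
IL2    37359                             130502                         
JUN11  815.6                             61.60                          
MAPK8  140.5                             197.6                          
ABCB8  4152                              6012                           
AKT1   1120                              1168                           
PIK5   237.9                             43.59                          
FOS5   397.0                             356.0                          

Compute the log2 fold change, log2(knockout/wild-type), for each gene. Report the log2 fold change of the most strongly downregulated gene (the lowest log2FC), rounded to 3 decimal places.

-3.727

log2(21.83/133.9) = -2.617  (WNT8)
log2(130502/37359) = 1.805  (IL2)
log2(61.60/815.6) = -3.727  (JUN11)
log2(197.6/140.5) = 0.492  (MAPK8)
log2(6012/4152) = 0.534  (ABCB8)
log2(1168/1120) = 0.061  (AKT1)
log2(43.59/237.9) = -2.448  (PIK5)
log2(356.0/397.0) = -0.157  (FOS5)
JUN11 is most strongly downregulated.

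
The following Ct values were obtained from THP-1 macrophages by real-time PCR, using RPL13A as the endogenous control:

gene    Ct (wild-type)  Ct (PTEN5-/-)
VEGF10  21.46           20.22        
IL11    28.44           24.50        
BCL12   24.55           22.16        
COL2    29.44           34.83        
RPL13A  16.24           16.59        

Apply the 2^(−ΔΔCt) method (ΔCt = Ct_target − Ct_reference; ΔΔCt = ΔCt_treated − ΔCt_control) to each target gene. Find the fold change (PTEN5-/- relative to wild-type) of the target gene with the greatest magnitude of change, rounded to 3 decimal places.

VEGF10: ΔΔCt = (20.22−16.59) − (21.46−16.24) = 3.63 − 5.22 = -1.59; fold change = 2^1.59 = 3.010
IL11: ΔΔCt = (24.50−16.59) − (28.44−16.24) = 7.91 − 12.20 = -4.29; fold change = 2^4.29 = 19.562
BCL12: ΔΔCt = (22.16−16.59) − (24.55−16.24) = 5.57 − 8.31 = -2.74; fold change = 2^2.74 = 6.681
COL2: ΔΔCt = (34.83−16.59) − (29.44−16.24) = 18.24 − 13.20 = 5.04; fold change = 2^-5.04 = 0.030
COL2 has the largest |ΔΔCt| = 5.04.

0.030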